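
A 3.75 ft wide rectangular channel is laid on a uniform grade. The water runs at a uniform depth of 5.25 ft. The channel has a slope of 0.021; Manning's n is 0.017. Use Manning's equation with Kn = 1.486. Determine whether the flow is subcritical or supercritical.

supercritical

Flow area A = b·y = 3.75 × 5.25 = 19.69 ft². Wetted perimeter P = b + 2y = 3.75 + 2×5.25 = 14.25 ft.
Hydraulic radius R = A/P = 19.69/14.25 = 1.382 ft.
V = (1.486/n) R^(2/3) √S = (1.486/0.017) × 1.382^(2/3) × √0.021 = 15.71 ft/s. Hydraulic depth D_h = A/T = 19.69/3.75 = 5.25 ft.
Froude number Fr = V/√(g·D_h) = 15.71/√(32.2×5.25) = 1.21, which is greater than 1, so the flow is supercritical.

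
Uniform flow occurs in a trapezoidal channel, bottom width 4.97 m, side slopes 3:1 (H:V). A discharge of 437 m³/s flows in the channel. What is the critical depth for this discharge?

At critical depth, Q² T / (g A³) = 1, i.e. A³/T = Q²/g = 437²/9.81 = 19470.
Trying y = 4.96 m: A³/T = 27480 — high.
Trying y = 4.58 m: A³/T = 19390 — close enough.

y_c = 4.58 m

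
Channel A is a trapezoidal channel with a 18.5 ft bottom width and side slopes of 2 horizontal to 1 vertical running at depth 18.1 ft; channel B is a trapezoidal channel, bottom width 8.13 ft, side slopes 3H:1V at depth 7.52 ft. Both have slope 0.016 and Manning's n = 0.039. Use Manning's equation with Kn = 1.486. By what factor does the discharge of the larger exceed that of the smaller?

Channel A: With bottom width b = 18.5 ft and side slope z = 2: A = (b + zy)y = (18.5 + 2×18.1)×18.1 = 990.1 ft²; P = b + 2y√(1+z²) = 18.5 + 2×18.1×2.236 = 99.45 ft. Hydraulic radius R = A/P = 990.1/99.45 = 9.956 ft. Q_A = (1.486/0.039)·990.1·9.956^(2/3)·√0.016 = 22080 ft³/s.
Channel B: With bottom width b = 8.13 ft and side slope z = 3: A = (b + zy)y = (8.13 + 3×7.52)×7.52 = 230.8 ft²; P = b + 2y√(1+z²) = 8.13 + 2×7.52×3.162 = 55.69 ft. Hydraulic radius R = A/P = 230.8/55.69 = 4.144 ft. Q_B = (1.486/0.039)·230.8·4.144^(2/3)·√0.016 = 2870 ft³/s.
The larger discharge is 22080 ft³/s and the smaller is 2870 ft³/s; the ratio is 7.7.

7.7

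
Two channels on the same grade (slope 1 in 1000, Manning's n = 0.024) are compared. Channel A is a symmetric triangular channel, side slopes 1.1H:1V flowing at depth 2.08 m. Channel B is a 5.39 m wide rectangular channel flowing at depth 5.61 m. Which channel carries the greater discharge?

channel B

Channel A: For a triangular section with side slope z = 1.1: A = zy² = 1.1×2.08² = 4.759 m²; P = 2y√(1+z²) = 2×2.08×1.487 = 6.184 m. Hydraulic radius R = A/P = 4.759/6.184 = 0.7695 m. Q_A = (1/0.024)·4.759·0.7695^(2/3)·√0.001 = 5.266 m³/s.
Channel B: Flow area A = b·y = 5.39 × 5.61 = 30.24 m². Wetted perimeter P = b + 2y = 5.39 + 2×5.61 = 16.61 m. Hydraulic radius R = A/P = 30.24/16.61 = 1.82 m. Q_B = (1/0.024)·30.24·1.82^(2/3)·√0.001 = 59.4 m³/s.
Q_A = 5.266 m³/s vs Q_B = 59.4 m³/s, so channel B carries more.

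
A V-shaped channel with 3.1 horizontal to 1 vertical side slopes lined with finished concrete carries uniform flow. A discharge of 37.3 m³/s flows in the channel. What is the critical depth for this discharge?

At critical depth, Q² T / (g A³) = 1, i.e. A³/T = Q²/g = 37.3²/9.81 = 141.8.
Try y = 1.48 m: A³/T = 34.12 — low.
Try y = 2.25 m: A³/T = 277.1 — high.
Try y = 1.97 m: A³/T = 142.6 — close enough.

y_c = 1.97 m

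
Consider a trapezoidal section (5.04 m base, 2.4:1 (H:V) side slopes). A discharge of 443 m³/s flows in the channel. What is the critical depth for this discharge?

At critical depth, Q² T / (g A³) = 1, i.e. A³/T = Q²/g = 443²/9.81 = 20000.
At y = 5.52 m: A³/T = 32620 — high.
At y = 3.62 m: A³/T = 5475 — low.
At y = 4.93 m: A³/T = 20050 — close enough.

y_c = 4.93 m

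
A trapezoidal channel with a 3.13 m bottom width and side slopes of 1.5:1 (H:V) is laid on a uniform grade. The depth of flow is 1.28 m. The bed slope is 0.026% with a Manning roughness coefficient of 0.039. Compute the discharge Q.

With bottom width b = 3.13 m and side slope z = 1.5: A = (b + zy)y = (3.13 + 1.5×1.28)×1.28 = 6.464 m²; P = b + 2y√(1+z²) = 3.13 + 2×1.28×1.803 = 7.745 m.
Hydraulic radius R = A/P = 6.464/7.745 = 0.8346 m.
Manning's equation: Q = (1/n) A R^(2/3) S^(1/2) = (1/0.039) × 6.464 × 0.8346^(2/3) × 0.00026^(1/2) = 2.37 m³/s.

Q = 2.37 m³/s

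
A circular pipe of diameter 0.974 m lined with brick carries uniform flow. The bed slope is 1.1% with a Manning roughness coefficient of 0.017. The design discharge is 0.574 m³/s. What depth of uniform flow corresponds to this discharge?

y_n = 0.379 m

Manning's equation rearranged: A R^(2/3) = nQ / (1·√S) = 0.017 × 0.574 / (√0.011) = 0.09304.
Try y = 0.328 m: A R^(2/3) = 0.07102 — too small.
Try y = 0.455 m: A R^(2/3) = 0.1292 — too large.
Try y = 0.379 m: A R^(2/3) = 0.09308 — ≈ 0.09304.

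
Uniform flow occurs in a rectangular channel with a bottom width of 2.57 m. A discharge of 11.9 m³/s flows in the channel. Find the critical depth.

For a rectangular channel, critical depth y_c = (q²/g)^(1/3) where q = Q/b = 11.9/2.57 = 4.63 m²/s.
So y_c = (4.63²/9.81)^(1/3) = 1.3 m.

y_c = 1.3 m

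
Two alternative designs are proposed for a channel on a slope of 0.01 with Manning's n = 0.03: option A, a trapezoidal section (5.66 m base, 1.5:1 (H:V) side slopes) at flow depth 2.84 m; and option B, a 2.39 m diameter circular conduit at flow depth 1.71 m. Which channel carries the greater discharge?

channel A

Channel A: With bottom width b = 5.66 m and side slope z = 1.5: A = (b + zy)y = (5.66 + 1.5×2.84)×2.84 = 28.17 m²; P = b + 2y√(1+z²) = 5.66 + 2×2.84×1.803 = 15.9 m. Hydraulic radius R = A/P = 28.17/15.9 = 1.772 m. Q_A = (1/0.03)·28.17·1.772^(2/3)·√0.01 = 137.5 m³/s.
Channel B: For a circular section of diameter D = 2.39 m at depth y = 1.71 m, the central angle is θ = 2 arccos(1 − 2y/D) = 4.033 rad. Then A = (D²/8)(θ − sin θ) = 3.435 m² and P = Dθ/2 = 4.819 m. Hydraulic radius R = A/P = 3.435/4.819 = 0.7127 m. Q_B = (1/0.03)·3.435·0.7127^(2/3)·√0.01 = 9.135 m³/s.
Q_A = 137.5 m³/s vs Q_B = 9.135 m³/s, so channel A carries more.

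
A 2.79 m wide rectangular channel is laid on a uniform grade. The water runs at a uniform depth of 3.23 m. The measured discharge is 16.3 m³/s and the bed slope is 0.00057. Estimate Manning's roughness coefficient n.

Flow area A = b·y = 2.79 × 3.23 = 9.012 m². Wetted perimeter P = b + 2y = 2.79 + 2×3.23 = 9.25 m.
Hydraulic radius R = A/P = 9.012/9.25 = 0.9742 m.
Rearranging Manning's equation: n = (1/Q) A R^(2/3) S^(1/2) = (1/16.3) × 9.012 × 0.9742^(2/3) × √0.00057 = 0.013.

n = 0.013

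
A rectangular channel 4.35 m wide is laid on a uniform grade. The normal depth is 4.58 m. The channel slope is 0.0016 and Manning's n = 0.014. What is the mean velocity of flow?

V = 3.7 m/s

Flow area A = b·y = 4.35 × 4.58 = 19.92 m². Wetted perimeter P = b + 2y = 4.35 + 2×4.58 = 13.51 m.
Hydraulic radius R = A/P = 19.92/13.51 = 1.475 m.
From Manning's equation, V = (1/n) R^(2/3) S^(1/2) = (1/0.014) × 1.475^(2/3) × 0.0016^(1/2) = 3.7 m/s.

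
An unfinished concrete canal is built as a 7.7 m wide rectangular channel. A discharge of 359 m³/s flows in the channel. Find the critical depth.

y_c = 6.05 m

For a rectangular channel, critical depth y_c = (q²/g)^(1/3) where q = Q/b = 359/7.7 = 46.62 m²/s.
So y_c = (46.62²/9.81)^(1/3) = 6.05 m.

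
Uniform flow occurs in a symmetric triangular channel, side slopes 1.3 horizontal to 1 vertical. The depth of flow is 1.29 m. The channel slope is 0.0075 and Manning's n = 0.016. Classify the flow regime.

supercritical

For a triangular section with side slope z = 1.3: A = zy² = 1.3×1.29² = 2.163 m²; P = 2y√(1+z²) = 2×1.29×1.64 = 4.232 m.
Hydraulic radius R = A/P = 2.163/4.232 = 0.5112 m.
V = (1/n) R^(2/3) √S = (1/0.016) × 0.5112^(2/3) × √0.0075 = 3.461 m/s. Hydraulic depth D_h = A/T = 2.163/3.354 = 0.645 m.
Froude number Fr = V/√(g·D_h) = 3.461/√(9.81×0.645) = 1.38, which is greater than 1, so the flow is supercritical.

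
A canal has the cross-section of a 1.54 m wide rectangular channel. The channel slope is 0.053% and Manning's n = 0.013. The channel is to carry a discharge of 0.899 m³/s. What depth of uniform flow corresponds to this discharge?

y_n = 0.658 m

Manning's equation rearranged: A R^(2/3) = nQ / (1·√S) = 0.013 × 0.899 / (√0.00053) = 0.5077.
At y = 0.841 m: A R^(2/3) = 0.7054 — over.
At y = 0.487 m: A R^(2/3) = 0.3348 — short.
At y = 0.658 m: A R^(2/3) = 0.5079 — close enough.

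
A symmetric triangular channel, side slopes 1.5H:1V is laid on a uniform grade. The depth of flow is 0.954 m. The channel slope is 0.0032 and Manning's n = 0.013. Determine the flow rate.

Q = 3.21 m³/s

For a triangular section with side slope z = 1.5: A = zy² = 1.5×0.954² = 1.365 m²; P = 2y√(1+z²) = 2×0.954×1.803 = 3.44 m.
Hydraulic radius R = A/P = 1.365/3.44 = 0.3969 m.
Manning's equation: Q = (1/n) A R^(2/3) S^(1/2) = (1/0.013) × 1.365 × 0.3969^(2/3) × 0.0032^(1/2) = 3.21 m³/s.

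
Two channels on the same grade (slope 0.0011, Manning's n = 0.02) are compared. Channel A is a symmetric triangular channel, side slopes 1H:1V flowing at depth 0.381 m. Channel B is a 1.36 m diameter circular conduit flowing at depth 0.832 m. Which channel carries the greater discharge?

channel B

Channel A: For a triangular section with side slope z = 1: A = zy² = 1×0.381² = 0.1452 m²; P = 2y√(1+z²) = 2×0.381×1.414 = 1.078 m. Hydraulic radius R = A/P = 0.1452/1.078 = 0.1347 m. Q_A = (1/0.02)·0.1452·0.1347^(2/3)·√0.0011 = 0.06326 m³/s.
Channel B: For a circular section of diameter D = 1.36 m at depth y = 0.832 m, the central angle is θ = 2 arccos(1 − 2y/D) = 3.592 rad. Then A = (D²/8)(θ − sin θ) = 0.9313 m² and P = Dθ/2 = 2.443 m. Hydraulic radius R = A/P = 0.9313/2.443 = 0.3812 m. Q_B = (1/0.02)·0.9313·0.3812^(2/3)·√0.0011 = 0.812 m³/s.
Q_A = 0.06326 m³/s vs Q_B = 0.812 m³/s, so channel B carries more.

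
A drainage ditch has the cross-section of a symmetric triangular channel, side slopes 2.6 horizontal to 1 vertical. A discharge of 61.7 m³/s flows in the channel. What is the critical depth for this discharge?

At critical depth, Q² T / (g A³) = 1, i.e. A³/T = Q²/g = 61.7²/9.81 = 388.1.
Try y = 1.98 m: A³/T = 102.9 — too small.
Try y = 3.16 m: A³/T = 1065 — too large.
Try y = 2.58 m: A³/T = 386.4 — ≈ 388.1.

y_c = 2.58 m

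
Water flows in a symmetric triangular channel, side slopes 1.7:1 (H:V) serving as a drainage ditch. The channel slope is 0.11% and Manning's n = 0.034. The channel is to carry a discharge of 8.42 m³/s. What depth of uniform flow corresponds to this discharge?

Manning's equation rearranged: A R^(2/3) = nQ / (1·√S) = 0.034 × 8.42 / (√0.0011) = 8.632.
Try y = 2.67 m: A R^(2/3) = 13.31 — too large.
Try y = 2.03 m: A R^(2/3) = 6.408 — too small.
Try y = 2.27 m: A R^(2/3) = 8.633 — close enough.

y_n = 2.27 m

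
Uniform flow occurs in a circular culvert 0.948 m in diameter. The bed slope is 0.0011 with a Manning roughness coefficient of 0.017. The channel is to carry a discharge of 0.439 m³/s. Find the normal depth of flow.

Manning's equation rearranged: A R^(2/3) = nQ / (1·√S) = 0.017 × 0.439 / (√0.0011) = 0.225.
At y = 0.529 m: A R^(2/3) = 0.1621 — low.
At y = 0.819 m: A R^(2/3) = 0.2818 — high.
At y = 0.661 m: A R^(2/3) = 0.2252 — close enough.

y_n = 0.661 m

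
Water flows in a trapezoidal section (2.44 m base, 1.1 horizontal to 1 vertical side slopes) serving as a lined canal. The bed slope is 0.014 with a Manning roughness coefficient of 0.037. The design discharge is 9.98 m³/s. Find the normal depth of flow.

y_n = 1.09 m

Manning's equation rearranged: A R^(2/3) = nQ / (1·√S) = 0.037 × 9.98 / (√0.014) = 3.121.
Try y = 1.19 m: A R^(2/3) = 3.671 — high.
Try y = 0.897 m: A R^(2/3) = 2.191 — low.
Try y = 1.09 m: A R^(2/3) = 3.122 — close enough.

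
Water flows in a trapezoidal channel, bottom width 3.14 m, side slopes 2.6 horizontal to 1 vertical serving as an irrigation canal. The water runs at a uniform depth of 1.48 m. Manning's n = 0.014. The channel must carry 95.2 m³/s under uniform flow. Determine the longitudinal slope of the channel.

With bottom width b = 3.14 m and side slope z = 2.6: A = (b + zy)y = (3.14 + 2.6×1.48)×1.48 = 10.34 m²; P = b + 2y√(1+z²) = 3.14 + 2×1.48×2.786 = 11.39 m.
Hydraulic radius R = A/P = 10.34/11.39 = 0.9084 m.
From Manning's equation, S = [nQ / (1 A R^(2/3))]² = [0.014 × 95.2 / (1 × 10.34 × 0.9084^(2/3))]² = 0.0189.

S = 0.0189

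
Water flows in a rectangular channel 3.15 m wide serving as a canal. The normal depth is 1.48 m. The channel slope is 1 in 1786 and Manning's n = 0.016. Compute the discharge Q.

Flow area A = b·y = 3.15 × 1.48 = 4.662 m². Wetted perimeter P = b + 2y = 3.15 + 2×1.48 = 6.11 m.
Hydraulic radius R = A/P = 4.662/6.11 = 0.763 m.
Manning's equation: Q = (1/n) A R^(2/3) S^(1/2) = (1/0.016) × 4.662 × 0.763^(2/3) × 0.0005599^(1/2) = 5.76 m³/s.

Q = 5.76 m³/s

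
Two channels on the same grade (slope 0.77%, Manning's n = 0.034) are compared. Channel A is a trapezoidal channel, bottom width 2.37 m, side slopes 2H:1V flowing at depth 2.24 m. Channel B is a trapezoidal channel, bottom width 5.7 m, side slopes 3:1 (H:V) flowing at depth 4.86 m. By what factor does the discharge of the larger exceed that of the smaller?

10.8

Channel A: With bottom width b = 2.37 m and side slope z = 2: A = (b + zy)y = (2.37 + 2×2.24)×2.24 = 15.34 m²; P = b + 2y√(1+z²) = 2.37 + 2×2.24×2.236 = 12.39 m. Hydraulic radius R = A/P = 15.34/12.39 = 1.239 m. Q_A = (1/0.034)·15.34·1.239^(2/3)·√0.0077 = 45.67 m³/s.
Channel B: With bottom width b = 5.7 m and side slope z = 3: A = (b + zy)y = (5.7 + 3×4.86)×4.86 = 98.56 m²; P = b + 2y√(1+z²) = 5.7 + 2×4.86×3.162 = 36.44 m. Hydraulic radius R = A/P = 98.56/36.44 = 2.705 m. Q_B = (1/0.034)·98.56·2.705^(2/3)·√0.0077 = 493.8 m³/s.
The larger discharge is 493.8 m³/s and the smaller is 45.67 m³/s; the ratio is 10.8.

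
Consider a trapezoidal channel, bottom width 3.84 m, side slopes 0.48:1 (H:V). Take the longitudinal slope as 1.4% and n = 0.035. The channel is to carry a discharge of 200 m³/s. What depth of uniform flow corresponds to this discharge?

Manning's equation rearranged: A R^(2/3) = nQ / (1·√S) = 0.035 × 200 / (√0.014) = 59.16.
Trying y = 6.68 m: A R^(2/3) = 87.23 — high.
Trying y = 4.77 m: A R^(2/3) = 46.83 — low.
Trying y = 5.42 m: A R^(2/3) = 59.07 — matches.

y_n = 5.42 m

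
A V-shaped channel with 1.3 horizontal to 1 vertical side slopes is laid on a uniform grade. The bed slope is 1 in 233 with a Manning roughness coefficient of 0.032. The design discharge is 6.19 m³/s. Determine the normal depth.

y_n = 1.73 m

Manning's equation rearranged: A R^(2/3) = nQ / (1·√S) = 0.032 × 6.19 / (√0.004292) = 3.024.
Try y = 1.43 m: A R^(2/3) = 1.821 — short.
Try y = 1.9 m: A R^(2/3) = 3.884 — over.
Try y = 1.73 m: A R^(2/3) = 3.025 — ≈ 3.024.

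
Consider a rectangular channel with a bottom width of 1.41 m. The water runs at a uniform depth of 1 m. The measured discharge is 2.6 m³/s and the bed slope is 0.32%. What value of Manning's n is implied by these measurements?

Flow area A = b·y = 1.41 × 1 = 1.41 m². Wetted perimeter P = b + 2y = 1.41 + 2×1 = 3.41 m.
Hydraulic radius R = A/P = 1.41/3.41 = 0.4135 m.
Rearranging Manning's equation: n = (1/Q) A R^(2/3) S^(1/2) = (1/2.6) × 1.41 × 0.4135^(2/3) × √0.0032 = 0.017.

n = 0.017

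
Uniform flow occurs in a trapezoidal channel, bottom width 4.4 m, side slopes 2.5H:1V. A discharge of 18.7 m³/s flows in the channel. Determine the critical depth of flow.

At critical depth, Q² T / (g A³) = 1, i.e. A³/T = Q²/g = 18.7²/9.81 = 35.65.
At y = 0.794 m: A³/T = 15.57 — too small.
At y = 1.22 m: A³/T = 71.51 — too large.
At y = 1.01 m: A³/T = 36.21 — ≈ 35.65.

y_c = 1.01 m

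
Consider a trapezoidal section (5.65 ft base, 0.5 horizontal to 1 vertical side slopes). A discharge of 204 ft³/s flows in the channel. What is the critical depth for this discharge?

y_c = 3.12 ft

At critical depth, Q² T / (g A³) = 1, i.e. A³/T = Q²/g = 204²/32.2 = 1292.
At y = 3.53 ft: A³/T = 1954 — high.
At y = 2.27 ft: A³/T = 461.3 — low.
At y = 3.12 ft: A³/T = 1298 — close enough.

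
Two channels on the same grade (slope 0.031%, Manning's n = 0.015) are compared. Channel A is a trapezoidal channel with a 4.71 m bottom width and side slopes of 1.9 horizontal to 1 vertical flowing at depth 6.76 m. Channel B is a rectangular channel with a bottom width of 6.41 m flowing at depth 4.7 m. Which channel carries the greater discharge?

Channel A: With bottom width b = 4.71 m and side slope z = 1.9: A = (b + zy)y = (4.71 + 1.9×6.76)×6.76 = 118.7 m²; P = b + 2y√(1+z²) = 4.71 + 2×6.76×2.147 = 33.74 m. Hydraulic radius R = A/P = 118.7/33.74 = 3.517 m. Q_A = (1/0.015)·118.7·3.517^(2/3)·√0.00031 = 322.1 m³/s.
Channel B: Flow area A = b·y = 6.41 × 4.7 = 30.13 m². Wetted perimeter P = b + 2y = 6.41 + 2×4.7 = 15.81 m. Hydraulic radius R = A/P = 30.13/15.81 = 1.906 m. Q_B = (1/0.015)·30.13·1.906^(2/3)·√0.00031 = 54.35 m³/s.
Q_A = 322.1 m³/s vs Q_B = 54.35 m³/s, so channel A carries more.

channel A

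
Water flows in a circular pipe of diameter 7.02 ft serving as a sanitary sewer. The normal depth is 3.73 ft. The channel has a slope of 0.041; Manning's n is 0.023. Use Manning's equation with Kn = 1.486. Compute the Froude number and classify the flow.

For a circular section of diameter D = 7.02 ft at depth y = 3.73 ft, the central angle is θ = 2 arccos(1 − 2y/D) = 3.267 rad. Then A = (D²/8)(θ − sin θ) = 20.9 ft² and P = Dθ/2 = 11.47 ft.
Hydraulic radius R = A/P = 20.9/11.47 = 1.822 ft.
V = (1.486/n) R^(2/3) √S = (1.486/0.023) × 1.822^(2/3) × √0.041 = 19.52 ft/s. Hydraulic depth D_h = A/T = 20.9/7.006 = 2.982 ft.
Froude number Fr = V/√(g·D_h) = 19.52/√(32.2×2.982) = 1.99, which is greater than 1, so the flow is supercritical.

supercritical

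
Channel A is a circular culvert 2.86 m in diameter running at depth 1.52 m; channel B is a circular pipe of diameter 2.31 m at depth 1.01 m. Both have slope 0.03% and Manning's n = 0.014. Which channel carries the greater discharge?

channel A

Channel A: For a circular section of diameter D = 2.86 m at depth y = 1.52 m, the central angle is θ = 2 arccos(1 − 2y/D) = 3.268 rad. Then A = (D²/8)(θ − sin θ) = 3.469 m² and P = Dθ/2 = 4.673 m. Hydraulic radius R = A/P = 3.469/4.673 = 0.7425 m. Q_A = (1/0.014)·3.469·0.7425^(2/3)·√0.0003 = 3.519 m³/s.
Channel B: For a circular section of diameter D = 2.31 m at depth y = 1.01 m, the central angle is θ = 2 arccos(1 − 2y/D) = 2.89 rad. Then A = (D²/8)(θ − sin θ) = 1.761 m² and P = Dθ/2 = 3.338 m. Hydraulic radius R = A/P = 1.761/3.338 = 0.5277 m. Q_B = (1/0.014)·1.761·0.5277^(2/3)·√0.0003 = 1.423 m³/s.
Q_A = 3.519 m³/s vs Q_B = 1.423 m³/s, so channel A carries more.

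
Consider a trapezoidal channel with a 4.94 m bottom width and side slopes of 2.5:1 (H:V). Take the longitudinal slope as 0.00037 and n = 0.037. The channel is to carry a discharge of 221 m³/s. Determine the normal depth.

Manning's equation rearranged: A R^(2/3) = nQ / (1·√S) = 0.037 × 221 / (√0.00037) = 425.1.
Trying y = 8.48 m: A R^(2/3) = 593.4 — too large.
Trying y = 7.38 m: A R^(2/3) = 425 — matches.

y_n = 7.38 m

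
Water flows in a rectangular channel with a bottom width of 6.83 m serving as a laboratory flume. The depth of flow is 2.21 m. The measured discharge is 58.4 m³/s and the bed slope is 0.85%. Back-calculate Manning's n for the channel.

Flow area A = b·y = 6.83 × 2.21 = 15.09 m². Wetted perimeter P = b + 2y = 6.83 + 2×2.21 = 11.25 m.
Hydraulic radius R = A/P = 15.09/11.25 = 1.342 m.
Rearranging Manning's equation: n = (1/Q) A R^(2/3) S^(1/2) = (1/58.4) × 15.09 × 1.342^(2/3) × √0.0085 = 0.029.

n = 0.029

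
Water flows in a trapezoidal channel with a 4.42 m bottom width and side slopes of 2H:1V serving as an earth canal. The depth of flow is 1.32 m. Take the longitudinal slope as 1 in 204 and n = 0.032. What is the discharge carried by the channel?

Q = 19 m³/s

With bottom width b = 4.42 m and side slope z = 2: A = (b + zy)y = (4.42 + 2×1.32)×1.32 = 9.319 m²; P = b + 2y√(1+z²) = 4.42 + 2×1.32×2.236 = 10.32 m.
Hydraulic radius R = A/P = 9.319/10.32 = 0.9027 m.
Manning's equation: Q = (1/n) A R^(2/3) S^(1/2) = (1/0.032) × 9.319 × 0.9027^(2/3) × 0.004902^(1/2) = 19 m³/s.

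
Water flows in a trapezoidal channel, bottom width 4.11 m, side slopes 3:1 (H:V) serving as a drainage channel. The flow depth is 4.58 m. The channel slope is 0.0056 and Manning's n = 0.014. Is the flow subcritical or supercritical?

With bottom width b = 4.11 m and side slope z = 3: A = (b + zy)y = (4.11 + 3×4.58)×4.58 = 81.75 m²; P = b + 2y√(1+z²) = 4.11 + 2×4.58×3.162 = 33.08 m.
Hydraulic radius R = A/P = 81.75/33.08 = 2.472 m.
V = (1/n) R^(2/3) √S = (1/0.014) × 2.472^(2/3) × √0.0056 = 9.771 m/s. Hydraulic depth D_h = A/T = 81.75/31.59 = 2.588 m.
Froude number Fr = V/√(g·D_h) = 9.771/√(9.81×2.588) = 1.94, which is greater than 1, so the flow is supercritical.

supercritical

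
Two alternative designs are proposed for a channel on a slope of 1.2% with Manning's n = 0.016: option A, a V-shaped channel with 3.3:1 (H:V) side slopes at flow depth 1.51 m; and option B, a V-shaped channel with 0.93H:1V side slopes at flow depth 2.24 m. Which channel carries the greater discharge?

Channel A: For a triangular section with side slope z = 3.3: A = zy² = 3.3×1.51² = 7.524 m²; P = 2y√(1+z²) = 2×1.51×3.448 = 10.41 m. Hydraulic radius R = A/P = 7.524/10.41 = 0.7226 m. Q_A = (1/0.016)·7.524·0.7226^(2/3)·√0.012 = 41.48 m³/s.
Channel B: For a triangular section with side slope z = 0.93: A = zy² = 0.93×2.24² = 4.666 m²; P = 2y√(1+z²) = 2×2.24×1.366 = 6.118 m. Hydraulic radius R = A/P = 4.666/6.118 = 0.7627 m. Q_B = (1/0.016)·4.666·0.7627^(2/3)·√0.012 = 26.67 m³/s.
Q_A = 41.48 m³/s vs Q_B = 26.67 m³/s, so channel A carries more.

channel A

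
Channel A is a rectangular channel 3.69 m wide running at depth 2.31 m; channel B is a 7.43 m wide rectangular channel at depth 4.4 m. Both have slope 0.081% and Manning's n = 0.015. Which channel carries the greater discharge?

channel B

Channel A: Flow area A = b·y = 3.69 × 2.31 = 8.524 m². Wetted perimeter P = b + 2y = 3.69 + 2×2.31 = 8.31 m. Hydraulic radius R = A/P = 8.524/8.31 = 1.026 m. Q_A = (1/0.015)·8.524·1.026^(2/3)·√0.00081 = 16.45 m³/s.
Channel B: Flow area A = b·y = 7.43 × 4.4 = 32.69 m². Wetted perimeter P = b + 2y = 7.43 + 2×4.4 = 16.23 m. Hydraulic radius R = A/P = 32.69/16.23 = 2.014 m. Q_B = (1/0.015)·32.69·2.014^(2/3)·√0.00081 = 98.93 m³/s.
Q_A = 16.45 m³/s vs Q_B = 98.93 m³/s, so channel B carries more.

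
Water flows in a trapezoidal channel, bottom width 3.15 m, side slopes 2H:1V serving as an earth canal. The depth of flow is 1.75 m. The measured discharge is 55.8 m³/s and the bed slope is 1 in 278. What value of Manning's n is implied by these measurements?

With bottom width b = 3.15 m and side slope z = 2: A = (b + zy)y = (3.15 + 2×1.75)×1.75 = 11.64 m²; P = b + 2y√(1+z²) = 3.15 + 2×1.75×2.236 = 10.98 m.
Hydraulic radius R = A/P = 11.64/10.98 = 1.06 m.
Rearranging Manning's equation: n = (1/Q) A R^(2/3) S^(1/2) = (1/55.8) × 11.64 × 1.06^(2/3) × √0.003597 = 0.013.

n = 0.013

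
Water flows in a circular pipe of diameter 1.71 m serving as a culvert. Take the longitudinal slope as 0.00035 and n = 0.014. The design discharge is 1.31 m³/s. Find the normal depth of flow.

Manning's equation rearranged: A R^(2/3) = nQ / (1·√S) = 0.014 × 1.31 / (√0.00035) = 0.9803.
At y = 0.862 m: A R^(2/3) = 0.6607 — too small.
At y = 1.37 m: A R^(2/3) = 1.276 — too large.
At y = 1.11 m: A R^(2/3) = 0.9839 — close enough.

y_n = 1.11 m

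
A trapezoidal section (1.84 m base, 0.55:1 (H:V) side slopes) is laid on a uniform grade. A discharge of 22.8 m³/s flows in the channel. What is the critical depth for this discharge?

y_c = 2.03 m

At critical depth, Q² T / (g A³) = 1, i.e. A³/T = Q²/g = 22.8²/9.81 = 52.99.
At y = 1.39 m: A³/T = 14.08 — too small.
At y = 2.19 m: A³/T = 69.76 — too large.
At y = 2.03 m: A³/T = 53.08 — ≈ 52.99.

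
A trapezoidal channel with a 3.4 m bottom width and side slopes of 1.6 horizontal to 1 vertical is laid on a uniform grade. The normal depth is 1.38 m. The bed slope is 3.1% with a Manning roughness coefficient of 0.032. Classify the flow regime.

With bottom width b = 3.4 m and side slope z = 1.6: A = (b + zy)y = (3.4 + 1.6×1.38)×1.38 = 7.739 m²; P = b + 2y√(1+z²) = 3.4 + 2×1.38×1.887 = 8.608 m.
Hydraulic radius R = A/P = 7.739/8.608 = 0.8991 m.
V = (1/n) R^(2/3) √S = (1/0.032) × 0.8991^(2/3) × √0.031 = 5.125 m/s. Hydraulic depth D_h = A/T = 7.739/7.816 = 0.9902 m.
Froude number Fr = V/√(g·D_h) = 5.125/√(9.81×0.9902) = 1.64, which is greater than 1, so the flow is supercritical.

supercritical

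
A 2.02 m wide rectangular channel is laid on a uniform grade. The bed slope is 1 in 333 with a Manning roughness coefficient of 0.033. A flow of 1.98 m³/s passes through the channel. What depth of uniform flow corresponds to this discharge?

Manning's equation rearranged: A R^(2/3) = nQ / (1·√S) = 0.033 × 1.98 / (√0.003003) = 1.192.
Try y = 0.843 m: A R^(2/3) = 1.014 — short.
Try y = 1.03 m: A R^(2/3) = 1.328 — over.
Try y = 0.95 m: A R^(2/3) = 1.192 — matches.

y_n = 0.95 m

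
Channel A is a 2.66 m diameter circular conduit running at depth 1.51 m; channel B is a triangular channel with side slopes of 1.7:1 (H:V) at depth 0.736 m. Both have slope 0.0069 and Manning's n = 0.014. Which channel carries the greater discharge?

channel A

Channel A: For a circular section of diameter D = 2.66 m at depth y = 1.51 m, the central angle is θ = 2 arccos(1 − 2y/D) = 3.413 rad. Then A = (D²/8)(θ − sin θ) = 3.256 m² and P = Dθ/2 = 4.539 m. Hydraulic radius R = A/P = 3.256/4.539 = 0.7173 m. Q_A = (1/0.014)·3.256·0.7173^(2/3)·√0.0069 = 15.48 m³/s.
Channel B: For a triangular section with side slope z = 1.7: A = zy² = 1.7×0.736² = 0.9209 m²; P = 2y√(1+z²) = 2×0.736×1.972 = 2.903 m. Hydraulic radius R = A/P = 0.9209/2.903 = 0.3172 m. Q_B = (1/0.014)·0.9209·0.3172^(2/3)·√0.0069 = 2.541 m³/s.
Q_A = 15.48 m³/s vs Q_B = 2.541 m³/s, so channel A carries more.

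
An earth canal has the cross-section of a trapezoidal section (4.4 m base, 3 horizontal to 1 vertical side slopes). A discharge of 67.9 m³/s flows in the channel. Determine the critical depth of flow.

y_c = 1.92 m

At critical depth, Q² T / (g A³) = 1, i.e. A³/T = Q²/g = 67.9²/9.81 = 470.
At y = 2.31 m: A³/T = 981.8 — high.
At y = 1.72 m: A³/T = 302 — low.
At y = 1.92 m: A³/T = 466.3 — matches.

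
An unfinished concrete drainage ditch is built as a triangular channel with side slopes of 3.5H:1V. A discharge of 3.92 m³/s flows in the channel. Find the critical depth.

At critical depth, Q² T / (g A³) = 1, i.e. A³/T = Q²/g = 3.92²/9.81 = 1.566.
Trying y = 0.908 m: A³/T = 3.78 — over.
Trying y = 0.599 m: A³/T = 0.4723 — short.
Trying y = 0.761 m: A³/T = 1.563 — ≈ 1.566.

y_c = 0.761 m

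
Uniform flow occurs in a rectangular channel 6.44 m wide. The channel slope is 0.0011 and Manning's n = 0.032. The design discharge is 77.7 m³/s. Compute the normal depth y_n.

Manning's equation rearranged: A R^(2/3) = nQ / (1·√S) = 0.032 × 77.7 / (√0.0011) = 74.97.
Try y = 5.47 m: A R^(2/3) = 56.42 — low.
Try y = 6.89 m: A R^(2/3) = 74.93 — matches.

y_n = 6.89 m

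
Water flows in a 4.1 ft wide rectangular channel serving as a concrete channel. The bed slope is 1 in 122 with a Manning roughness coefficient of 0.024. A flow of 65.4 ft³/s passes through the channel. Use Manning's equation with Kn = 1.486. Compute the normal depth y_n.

y_n = 2.6 ft

Manning's equation rearranged: A R^(2/3) = nQ / (1.486·√S) = 0.024 × 65.4 / (1.486 × √0.008197) = 11.67.
Trying y = 2.81 ft: A R^(2/3) = 12.9 — over.
Trying y = 2.6 ft: A R^(2/3) = 11.68 — matches.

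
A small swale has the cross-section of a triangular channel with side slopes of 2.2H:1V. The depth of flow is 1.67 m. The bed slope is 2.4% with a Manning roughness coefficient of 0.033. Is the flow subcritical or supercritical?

For a triangular section with side slope z = 2.2: A = zy² = 2.2×1.67² = 6.136 m²; P = 2y√(1+z²) = 2×1.67×2.417 = 8.071 m.
Hydraulic radius R = A/P = 6.136/8.071 = 0.7602 m.
V = (1/n) R^(2/3) √S = (1/0.033) × 0.7602^(2/3) × √0.024 = 3.91 m/s. Hydraulic depth D_h = A/T = 6.136/7.348 = 0.835 m.
Froude number Fr = V/√(g·D_h) = 3.91/√(9.81×0.835) = 1.37, which is greater than 1, so the flow is supercritical.

supercritical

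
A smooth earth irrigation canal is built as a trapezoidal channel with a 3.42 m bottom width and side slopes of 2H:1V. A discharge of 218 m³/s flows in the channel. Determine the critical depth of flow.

At critical depth, Q² T / (g A³) = 1, i.e. A³/T = Q²/g = 218²/9.81 = 4844.
Trying y = 4.48 m: A³/T = 7995 — too large.
Trying y = 3.26 m: A³/T = 2067 — too small.
Trying y = 3.99 m: A³/T = 4856 — matches.

y_c = 3.99 m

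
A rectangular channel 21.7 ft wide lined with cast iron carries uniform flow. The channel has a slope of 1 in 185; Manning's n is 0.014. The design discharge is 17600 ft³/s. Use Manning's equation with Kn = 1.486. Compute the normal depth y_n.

y_n = 26.6 ft

Manning's equation rearranged: A R^(2/3) = nQ / (1.486·√S) = 0.014 × 17600 / (1.486 × √0.005405) = 2255.
Trying y = 33.1 ft: A R^(2/3) = 2914 — too large.
Trying y = 21.2 ft: A R^(2/3) = 1712 — too small.
Trying y = 26.6 ft: A R^(2/3) = 2252 — ≈ 2255.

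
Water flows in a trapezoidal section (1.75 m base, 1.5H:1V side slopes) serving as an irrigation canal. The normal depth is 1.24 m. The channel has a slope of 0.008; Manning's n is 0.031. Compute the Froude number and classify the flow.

subcritical

With bottom width b = 1.75 m and side slope z = 1.5: A = (b + zy)y = (1.75 + 1.5×1.24)×1.24 = 4.476 m²; P = b + 2y√(1+z²) = 1.75 + 2×1.24×1.803 = 6.221 m.
Hydraulic radius R = A/P = 4.476/6.221 = 0.7196 m.
V = (1/n) R^(2/3) √S = (1/0.031) × 0.7196^(2/3) × √0.008 = 2.317 m/s. Hydraulic depth D_h = A/T = 4.476/5.47 = 0.8184 m.
Froude number Fr = V/√(g·D_h) = 2.317/√(9.81×0.8184) = 0.818, which is less than 1, so the flow is subcritical.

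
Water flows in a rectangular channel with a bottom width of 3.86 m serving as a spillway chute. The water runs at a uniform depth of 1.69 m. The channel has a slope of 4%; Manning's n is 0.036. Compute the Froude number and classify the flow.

Flow area A = b·y = 3.86 × 1.69 = 6.523 m². Wetted perimeter P = b + 2y = 3.86 + 2×1.69 = 7.24 m.
Hydraulic radius R = A/P = 6.523/7.24 = 0.901 m.
V = (1/n) R^(2/3) √S = (1/0.036) × 0.901^(2/3) × √0.04 = 5.183 m/s. Hydraulic depth D_h = A/T = 6.523/3.86 = 1.69 m.
Froude number Fr = V/√(g·D_h) = 5.183/√(9.81×1.69) = 1.27, which is greater than 1, so the flow is supercritical.

supercritical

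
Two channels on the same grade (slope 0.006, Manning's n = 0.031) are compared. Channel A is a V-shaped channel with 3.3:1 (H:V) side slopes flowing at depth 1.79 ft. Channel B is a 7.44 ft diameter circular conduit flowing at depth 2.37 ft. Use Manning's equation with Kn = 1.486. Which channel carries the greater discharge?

channel B

Channel A: For a triangular section with side slope z = 3.3: A = zy² = 3.3×1.79² = 10.57 ft²; P = 2y√(1+z²) = 2×1.79×3.448 = 12.34 ft. Hydraulic radius R = A/P = 10.57/12.34 = 0.8565 ft. Q_A = (1.486/0.031)·10.57·0.8565^(2/3)·√0.006 = 35.41 ft³/s.
Channel B: For a circular section of diameter D = 7.44 ft at depth y = 2.37 ft, the central angle is θ = 2 arccos(1 − 2y/D) = 2.399 rad. Then A = (D²/8)(θ − sin θ) = 11.92 ft² and P = Dθ/2 = 8.924 ft. Hydraulic radius R = A/P = 11.92/8.924 = 1.336 ft. Q_B = (1.486/0.031)·11.92·1.336^(2/3)·√0.006 = 53.67 ft³/s.
Q_A = 35.41 ft³/s vs Q_B = 53.67 ft³/s, so channel B carries more.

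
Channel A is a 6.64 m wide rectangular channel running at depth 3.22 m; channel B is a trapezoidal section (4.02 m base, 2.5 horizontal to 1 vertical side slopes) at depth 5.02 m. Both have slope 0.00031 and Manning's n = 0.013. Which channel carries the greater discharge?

Channel A: Flow area A = b·y = 6.64 × 3.22 = 21.38 m². Wetted perimeter P = b + 2y = 6.64 + 2×3.22 = 13.08 m. Hydraulic radius R = A/P = 21.38/13.08 = 1.635 m. Q_A = (1/0.013)·21.38·1.635^(2/3)·√0.00031 = 40.18 m³/s.
Channel B: With bottom width b = 4.02 m and side slope z = 2.5: A = (b + zy)y = (4.02 + 2.5×5.02)×5.02 = 83.18 m²; P = b + 2y√(1+z²) = 4.02 + 2×5.02×2.693 = 31.05 m. Hydraulic radius R = A/P = 83.18/31.05 = 2.679 m. Q_B = (1/0.013)·83.18·2.679^(2/3)·√0.00031 = 217.3 m³/s.
Q_A = 40.18 m³/s vs Q_B = 217.3 m³/s, so channel B carries more.

channel B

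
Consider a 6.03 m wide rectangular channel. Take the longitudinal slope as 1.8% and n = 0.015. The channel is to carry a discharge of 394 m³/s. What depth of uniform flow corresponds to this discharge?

Manning's equation rearranged: A R^(2/3) = nQ / (1·√S) = 0.015 × 394 / (√0.018) = 44.05.
Try y = 3.36 m: A R^(2/3) = 27.59 — short.
Try y = 4.84 m: A R^(2/3) = 44.1 — matches.

y_n = 4.84 m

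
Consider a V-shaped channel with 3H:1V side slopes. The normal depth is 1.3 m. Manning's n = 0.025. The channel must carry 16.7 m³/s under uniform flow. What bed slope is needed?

S = 0.0129

For a triangular section with side slope z = 3: A = zy² = 3×1.3² = 5.07 m²; P = 2y√(1+z²) = 2×1.3×3.162 = 8.222 m.
Hydraulic radius R = A/P = 5.07/8.222 = 0.6166 m.
From Manning's equation, S = [nQ / (1 A R^(2/3))]² = [0.025 × 16.7 / (1 × 5.07 × 0.6166^(2/3))]² = 0.0129.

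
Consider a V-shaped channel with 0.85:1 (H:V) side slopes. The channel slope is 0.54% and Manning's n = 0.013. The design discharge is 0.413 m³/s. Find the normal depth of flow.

Manning's equation rearranged: A R^(2/3) = nQ / (1·√S) = 0.013 × 0.413 / (√0.0054) = 0.07306.
At y = 0.59 m: A R^(2/3) = 0.09815 — too large.
At y = 0.38 m: A R^(2/3) = 0.03037 — too small.
At y = 0.528 m: A R^(2/3) = 0.073 — matches.

y_n = 0.528 m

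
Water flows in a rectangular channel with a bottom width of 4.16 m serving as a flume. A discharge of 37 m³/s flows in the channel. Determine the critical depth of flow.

For a rectangular channel, critical depth y_c = (q²/g)^(1/3) where q = Q/b = 37/4.16 = 8.894 m²/s.
So y_c = (8.894²/9.81)^(1/3) = 2.01 m.

y_c = 2.01 m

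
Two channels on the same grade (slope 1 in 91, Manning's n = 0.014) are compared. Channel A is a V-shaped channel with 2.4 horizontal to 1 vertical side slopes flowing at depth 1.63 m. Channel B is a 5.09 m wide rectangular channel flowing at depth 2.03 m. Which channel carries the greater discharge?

Channel A: For a triangular section with side slope z = 2.4: A = zy² = 2.4×1.63² = 6.377 m²; P = 2y√(1+z²) = 2×1.63×2.6 = 8.476 m. Hydraulic radius R = A/P = 6.377/8.476 = 0.7523 m. Q_A = (1/0.014)·6.377·0.7523^(2/3)·√0.01099 = 39.49 m³/s.
Channel B: Flow area A = b·y = 5.09 × 2.03 = 10.33 m². Wetted perimeter P = b + 2y = 5.09 + 2×2.03 = 9.15 m. Hydraulic radius R = A/P = 10.33/9.15 = 1.129 m. Q_B = (1/0.014)·10.33·1.129^(2/3)·√0.01099 = 83.9 m³/s.
Q_A = 39.49 m³/s vs Q_B = 83.9 m³/s, so channel B carries more.

channel B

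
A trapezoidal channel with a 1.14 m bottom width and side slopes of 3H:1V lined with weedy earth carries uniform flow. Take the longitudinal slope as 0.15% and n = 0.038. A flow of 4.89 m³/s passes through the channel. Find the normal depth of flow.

Manning's equation rearranged: A R^(2/3) = nQ / (1·√S) = 0.038 × 4.89 / (√0.0015) = 4.798.
Try y = 1.43 m: A R^(2/3) = 6.481 — over.
Try y = 0.861 m: A R^(2/3) = 1.984 — short.
Try y = 1.26 m: A R^(2/3) = 4.796 — close enough.

y_n = 1.26 m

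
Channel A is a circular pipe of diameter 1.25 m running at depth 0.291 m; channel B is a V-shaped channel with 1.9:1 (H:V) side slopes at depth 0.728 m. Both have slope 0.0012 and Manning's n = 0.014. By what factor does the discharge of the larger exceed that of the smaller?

Channel A: For a circular section of diameter D = 1.25 m at depth y = 0.291 m, the central angle is θ = 2 arccos(1 − 2y/D) = 2.014 rad. Then A = (D²/8)(θ − sin θ) = 0.2169 m² and P = Dθ/2 = 1.259 m. Hydraulic radius R = A/P = 0.2169/1.259 = 0.1723 m. Q_A = (1/0.014)·0.2169·0.1723^(2/3)·√0.0012 = 0.1662 m³/s.
Channel B: For a triangular section with side slope z = 1.9: A = zy² = 1.9×0.728² = 1.007 m²; P = 2y√(1+z²) = 2×0.728×2.147 = 3.126 m. Hydraulic radius R = A/P = 1.007/3.126 = 0.3221 m. Q_B = (1/0.014)·1.007·0.3221^(2/3)·√0.0012 = 1.171 m³/s.
The larger discharge is 1.171 m³/s and the smaller is 0.1662 m³/s; the ratio is 7.04.

7.04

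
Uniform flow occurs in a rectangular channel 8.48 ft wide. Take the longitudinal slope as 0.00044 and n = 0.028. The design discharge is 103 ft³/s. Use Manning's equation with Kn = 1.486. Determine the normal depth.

Manning's equation rearranged: A R^(2/3) = nQ / (1.486·√S) = 0.028 × 103 / (1.486 × √0.00044) = 92.52.
Try y = 7.49 ft: A R^(2/3) = 123.4 — too large.
Try y = 4.87 ft: A R^(2/3) = 71.26 — too small.
Try y = 5.96 ft: A R^(2/3) = 92.54 — close enough.

y_n = 5.96 ft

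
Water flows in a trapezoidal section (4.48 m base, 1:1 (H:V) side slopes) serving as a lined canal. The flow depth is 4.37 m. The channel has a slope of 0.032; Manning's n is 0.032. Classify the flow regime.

With bottom width b = 4.48 m and side slope z = 1: A = (b + zy)y = (4.48 + 1×4.37)×4.37 = 38.67 m²; P = b + 2y√(1+z²) = 4.48 + 2×4.37×1.414 = 16.84 m.
Hydraulic radius R = A/P = 38.67/16.84 = 2.297 m.
V = (1/n) R^(2/3) √S = (1/0.032) × 2.297^(2/3) × √0.032 = 9.731 m/s. Hydraulic depth D_h = A/T = 38.67/13.22 = 2.925 m.
Froude number Fr = V/√(g·D_h) = 9.731/√(9.81×2.925) = 1.82, which is greater than 1, so the flow is supercritical.

supercritical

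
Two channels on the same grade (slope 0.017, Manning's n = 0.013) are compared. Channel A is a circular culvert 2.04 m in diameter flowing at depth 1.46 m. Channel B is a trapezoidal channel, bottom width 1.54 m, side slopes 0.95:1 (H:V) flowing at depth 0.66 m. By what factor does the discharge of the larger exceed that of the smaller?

2.22

Channel A: For a circular section of diameter D = 2.04 m at depth y = 1.46 m, the central angle is θ = 2 arccos(1 − 2y/D) = 4.034 rad. Then A = (D²/8)(θ − sin θ) = 2.503 m² and P = Dθ/2 = 4.114 m. Hydraulic radius R = A/P = 2.503/4.114 = 0.6084 m. Q_A = (1/0.013)·2.503·0.6084^(2/3)·√0.017 = 18.03 m³/s.
Channel B: With bottom width b = 1.54 m and side slope z = 0.95: A = (b + zy)y = (1.54 + 0.95×0.66)×0.66 = 1.43 m²; P = b + 2y√(1+z²) = 1.54 + 2×0.66×1.379 = 3.361 m. Hydraulic radius R = A/P = 1.43/3.361 = 0.4256 m. Q_B = (1/0.013)·1.43·0.4256^(2/3)·√0.017 = 8.116 m³/s.
The larger discharge is 18.03 m³/s and the smaller is 8.116 m³/s; the ratio is 2.22.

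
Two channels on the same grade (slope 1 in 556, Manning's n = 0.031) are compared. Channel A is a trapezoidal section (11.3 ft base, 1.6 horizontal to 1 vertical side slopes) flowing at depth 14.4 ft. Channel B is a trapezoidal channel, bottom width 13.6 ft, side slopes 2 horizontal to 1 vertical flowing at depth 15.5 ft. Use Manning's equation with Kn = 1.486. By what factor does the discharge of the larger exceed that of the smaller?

1.5

Channel A: With bottom width b = 11.3 ft and side slope z = 1.6: A = (b + zy)y = (11.3 + 1.6×14.4)×14.4 = 494.5 ft²; P = b + 2y√(1+z²) = 11.3 + 2×14.4×1.887 = 65.64 ft. Hydraulic radius R = A/P = 494.5/65.64 = 7.533 ft. Q_A = (1.486/0.031)·494.5·7.533^(2/3)·√0.001799 = 3863 ft³/s.
Channel B: With bottom width b = 13.6 ft and side slope z = 2: A = (b + zy)y = (13.6 + 2×15.5)×15.5 = 691.3 ft²; P = b + 2y√(1+z²) = 13.6 + 2×15.5×2.236 = 82.92 ft. Hydraulic radius R = A/P = 691.3/82.92 = 8.337 ft. Q_B = (1.486/0.031)·691.3·8.337^(2/3)·√0.001799 = 5778 ft³/s.
The larger discharge is 5778 ft³/s and the smaller is 3863 ft³/s; the ratio is 1.5.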